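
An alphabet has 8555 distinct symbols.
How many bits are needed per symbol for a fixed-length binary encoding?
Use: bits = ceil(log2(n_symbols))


log2(8555) = 13.0626
Bracket: 2^13 = 8192 < 8555 <= 2^14 = 16384
So ceil(log2(8555)) = 14

bits = ceil(log2(8555)) = ceil(13.0626) = 14 bits


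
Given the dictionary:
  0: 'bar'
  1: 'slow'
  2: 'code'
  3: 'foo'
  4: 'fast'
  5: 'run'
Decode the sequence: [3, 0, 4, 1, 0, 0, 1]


Look up each index in the dictionary:
  3 -> 'foo'
  0 -> 'bar'
  4 -> 'fast'
  1 -> 'slow'
  0 -> 'bar'
  0 -> 'bar'
  1 -> 'slow'

Decoded: "foo bar fast slow bar bar slow"


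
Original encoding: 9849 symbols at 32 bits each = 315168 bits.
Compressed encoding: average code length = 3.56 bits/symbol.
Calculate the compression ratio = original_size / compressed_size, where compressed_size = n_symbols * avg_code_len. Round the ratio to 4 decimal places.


original_size = n_symbols * orig_bits = 9849 * 32 = 315168 bits
compressed_size = n_symbols * avg_code_len = 9849 * 3.56 = 35062.44 bits
ratio = original_size / compressed_size = 315168 / 35062.44 = 8.9888

Compression ratio = 8.9888


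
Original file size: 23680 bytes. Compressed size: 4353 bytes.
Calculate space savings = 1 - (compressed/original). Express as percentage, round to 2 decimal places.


ratio = compressed/original = 4353/23680 = 0.183826
savings = 1 - ratio = 1 - 0.183826 = 0.816174
as a percentage: 0.816174 * 100 = 81.62%

Space savings = 1 - 4353/23680 = 81.62%


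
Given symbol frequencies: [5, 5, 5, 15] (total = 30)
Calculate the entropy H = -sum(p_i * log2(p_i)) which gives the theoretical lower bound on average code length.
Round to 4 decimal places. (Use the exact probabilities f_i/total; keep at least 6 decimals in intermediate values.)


Per-symbol terms -p_i * log2(p_i) with p_i = f_i/30:
  p = 5/30 = 0.166667: log2(p) = -2.584963, -p*log2(p) = 0.430827
  p = 5/30 = 0.166667: log2(p) = -2.584963, -p*log2(p) = 0.430827
  p = 5/30 = 0.166667: log2(p) = -2.584963, -p*log2(p) = 0.430827
  p = 15/30 = 0.500000: log2(p) = -1.000000, -p*log2(p) = 0.500000
H = 0.430827 + 0.430827 + 0.430827 + 0.500000 = 1.792481

H = 1.7925 bits/symbol


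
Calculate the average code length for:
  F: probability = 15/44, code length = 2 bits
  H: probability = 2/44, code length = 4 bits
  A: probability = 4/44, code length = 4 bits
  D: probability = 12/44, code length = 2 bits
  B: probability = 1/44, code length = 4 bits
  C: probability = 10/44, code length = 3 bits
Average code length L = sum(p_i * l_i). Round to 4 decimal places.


Weighted contributions p_i * l_i:
  F: (15/44) * 2 = 30/44
  H: (2/44) * 4 = 8/44
  A: (4/44) * 4 = 16/44
  D: (12/44) * 2 = 24/44
  B: (1/44) * 4 = 4/44
  C: (10/44) * 3 = 30/44
Sum = (30 + 8 + 16 + 24 + 4 + 30)/44 = 112/44

L = 112/44 = 2.5455 bits/symbol


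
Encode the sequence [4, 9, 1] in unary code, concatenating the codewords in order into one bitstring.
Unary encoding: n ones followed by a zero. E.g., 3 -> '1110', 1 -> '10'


Encode each number as n ones followed by a terminating 0:
  4 -> 11110 (5 bits)
  9 -> 1111111110 (10 bits)
  1 -> 10 (2 bits)
Total length = 5 + 10 + 2 = 17 bits.

Unary([4, 9, 1]) = 11110111111111010 (17 bits)


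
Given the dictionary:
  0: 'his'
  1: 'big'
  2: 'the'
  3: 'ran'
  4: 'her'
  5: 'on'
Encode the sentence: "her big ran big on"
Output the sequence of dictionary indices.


Look up each word in the dictionary:
  'her' -> 4
  'big' -> 1
  'ran' -> 3
  'big' -> 1
  'on' -> 5

Encoded: [4, 1, 3, 1, 5]


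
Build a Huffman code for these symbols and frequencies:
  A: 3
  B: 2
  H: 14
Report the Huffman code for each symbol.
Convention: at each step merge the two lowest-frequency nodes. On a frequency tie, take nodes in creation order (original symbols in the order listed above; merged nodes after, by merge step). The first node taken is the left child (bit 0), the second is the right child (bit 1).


Huffman tree construction:
Step 1: Merge B(2) + A(3) = 5
Step 2: Merge (B+A)(5) + H(14) = 19
Read each symbol's code off the tree from the root (left child = 0, right child = 1).

Codes:
  A: 01 (length 2)
  B: 00 (length 2)
  H: 1 (length 1)
Average code length: 24/19 = 1.2632 bits/symbol


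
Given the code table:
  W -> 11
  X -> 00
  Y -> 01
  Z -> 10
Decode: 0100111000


Decoding:
01 -> Y
00 -> X
11 -> W
10 -> Z
00 -> X


Result: YXWZX


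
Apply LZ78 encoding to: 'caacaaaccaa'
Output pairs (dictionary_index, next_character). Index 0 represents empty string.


LZ78 encoding steps:
Dictionary: {0: ''}
Step 1: w='' (idx 0), next='c' -> output (0, 'c'), add 'c' as idx 1
Step 2: w='' (idx 0), next='a' -> output (0, 'a'), add 'a' as idx 2
Step 3: w='a' (idx 2), next='c' -> output (2, 'c'), add 'ac' as idx 3
Step 4: w='a' (idx 2), next='a' -> output (2, 'a'), add 'aa' as idx 4
Step 5: w='ac' (idx 3), next='c' -> output (3, 'c'), add 'acc' as idx 5
Step 6: w='aa' (idx 4), end of input -> output (4, '')


Encoded: [(0, 'c'), (0, 'a'), (2, 'c'), (2, 'a'), (3, 'c'), (4, '')]


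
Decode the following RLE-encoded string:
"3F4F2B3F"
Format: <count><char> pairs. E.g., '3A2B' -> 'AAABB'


Expanding each <count><char> pair:
  3F -> 'FFF'
  4F -> 'FFFF'
  2B -> 'BB'
  3F -> 'FFF'

Decoded = FFFFFFFBBFFF


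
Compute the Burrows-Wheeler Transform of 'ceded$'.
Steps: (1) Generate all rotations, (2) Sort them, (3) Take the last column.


Rotations (sorted):
  0: $ceded -> last char: d
  1: ceded$ -> last char: $
  2: d$cede -> last char: e
  3: ded$ce -> last char: e
  4: ed$ced -> last char: d
  5: eded$c -> last char: c


BWT = d$eedc


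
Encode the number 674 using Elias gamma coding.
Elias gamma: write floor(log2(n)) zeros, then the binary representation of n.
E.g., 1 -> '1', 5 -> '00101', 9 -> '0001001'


num_bits = floor(log2(674)) + 1 = 10
leading_zeros = num_bits - 1 = 9
binary(674) = 1010100010

Elias gamma(674) = '000000000' + '1010100010' = 0000000001010100010 (19 bits)


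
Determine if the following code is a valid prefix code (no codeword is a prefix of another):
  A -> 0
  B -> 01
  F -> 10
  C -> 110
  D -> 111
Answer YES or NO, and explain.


Checking each pair (does one codeword prefix another?):
  A='0' vs B='01': prefix -- VIOLATION

NO -- this is NOT a valid prefix code. A (0) is a prefix of B (01).


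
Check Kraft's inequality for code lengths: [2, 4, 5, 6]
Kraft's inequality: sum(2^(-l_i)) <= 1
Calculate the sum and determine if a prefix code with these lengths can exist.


Sum = 2^(-2) + 2^(-4) + 2^(-5) + 2^(-6)
    = 0.25 + 0.0625 + 0.03125 + 0.015625
    = 23/64 = 0.359375
Since 0.359375 <= 1, Kraft's inequality IS satisfied.
A prefix code with these lengths CAN exist.

Kraft sum = 0.359375. Satisfied.


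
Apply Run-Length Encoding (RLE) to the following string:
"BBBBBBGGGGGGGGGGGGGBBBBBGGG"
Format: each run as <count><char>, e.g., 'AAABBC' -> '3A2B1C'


Scanning runs left to right:
  i=0: run of 'B' x 6 -> '6B'
  i=6: run of 'G' x 13 -> '13G'
  i=19: run of 'B' x 5 -> '5B'
  i=24: run of 'G' x 3 -> '3G'

RLE = 6B13G5B3G


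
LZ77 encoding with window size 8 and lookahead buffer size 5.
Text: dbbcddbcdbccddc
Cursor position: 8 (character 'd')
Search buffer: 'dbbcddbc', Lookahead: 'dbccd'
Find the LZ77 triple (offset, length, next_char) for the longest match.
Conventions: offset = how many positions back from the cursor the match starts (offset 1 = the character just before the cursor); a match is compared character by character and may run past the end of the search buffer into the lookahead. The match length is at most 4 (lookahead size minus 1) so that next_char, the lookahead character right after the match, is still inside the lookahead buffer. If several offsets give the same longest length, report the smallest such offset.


Try each offset into the search buffer:
  offset=1 (pos 7, char 'c'): match length 0
  offset=2 (pos 6, char 'b'): match length 0
  offset=3 (pos 5, char 'd'): match length 3
  offset=4 (pos 4, char 'd'): match length 1
  offset=5 (pos 3, char 'c'): match length 0
  offset=6 (pos 2, char 'b'): match length 0
  offset=7 (pos 1, char 'b'): match length 0
  offset=8 (pos 0, char 'd'): match length 2
Longest match has length 3 at offset 3.
next_char = character at position 8 + 3 = 11 -> 'c'

Best match: offset=3, length=3 (matching 'dbc' starting at position 5)
LZ77 triple: (3, 3, 'c')


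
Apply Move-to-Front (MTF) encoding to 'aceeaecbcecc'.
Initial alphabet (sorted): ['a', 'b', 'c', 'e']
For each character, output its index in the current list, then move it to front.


MTF encoding:
'a': index 0 in ['a', 'b', 'c', 'e'] -> ['a', 'b', 'c', 'e']
'c': index 2 in ['a', 'b', 'c', 'e'] -> ['c', 'a', 'b', 'e']
'e': index 3 in ['c', 'a', 'b', 'e'] -> ['e', 'c', 'a', 'b']
'e': index 0 in ['e', 'c', 'a', 'b'] -> ['e', 'c', 'a', 'b']
'a': index 2 in ['e', 'c', 'a', 'b'] -> ['a', 'e', 'c', 'b']
'e': index 1 in ['a', 'e', 'c', 'b'] -> ['e', 'a', 'c', 'b']
'c': index 2 in ['e', 'a', 'c', 'b'] -> ['c', 'e', 'a', 'b']
'b': index 3 in ['c', 'e', 'a', 'b'] -> ['b', 'c', 'e', 'a']
'c': index 1 in ['b', 'c', 'e', 'a'] -> ['c', 'b', 'e', 'a']
'e': index 2 in ['c', 'b', 'e', 'a'] -> ['e', 'c', 'b', 'a']
'c': index 1 in ['e', 'c', 'b', 'a'] -> ['c', 'e', 'b', 'a']
'c': index 0 in ['c', 'e', 'b', 'a'] -> ['c', 'e', 'b', 'a']


Output: [0, 2, 3, 0, 2, 1, 2, 3, 1, 2, 1, 0]


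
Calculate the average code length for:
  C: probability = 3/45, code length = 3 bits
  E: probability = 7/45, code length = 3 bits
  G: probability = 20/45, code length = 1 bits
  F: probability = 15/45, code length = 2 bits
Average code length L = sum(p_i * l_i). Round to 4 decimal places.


Weighted contributions p_i * l_i:
  C: (3/45) * 3 = 9/45
  E: (7/45) * 3 = 21/45
  G: (20/45) * 1 = 20/45
  F: (15/45) * 2 = 30/45
Sum = (9 + 21 + 20 + 30)/45 = 80/45

L = 80/45 = 1.7778 bits/symbol


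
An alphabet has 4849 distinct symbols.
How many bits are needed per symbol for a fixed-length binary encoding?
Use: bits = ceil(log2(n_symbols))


log2(4849) = 12.2435
Bracket: 2^12 = 4096 < 4849 <= 2^13 = 8192
So ceil(log2(4849)) = 13

bits = ceil(log2(4849)) = ceil(12.2435) = 13 bits


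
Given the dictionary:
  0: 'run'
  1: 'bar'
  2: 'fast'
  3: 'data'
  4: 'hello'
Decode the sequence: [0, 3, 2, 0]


Look up each index in the dictionary:
  0 -> 'run'
  3 -> 'data'
  2 -> 'fast'
  0 -> 'run'

Decoded: "run data fast run"


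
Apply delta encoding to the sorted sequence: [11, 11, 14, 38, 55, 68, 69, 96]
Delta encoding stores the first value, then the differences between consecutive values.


First value: 11
Deltas:
  11 - 11 = 0
  14 - 11 = 3
  38 - 14 = 24
  55 - 38 = 17
  68 - 55 = 13
  69 - 68 = 1
  96 - 69 = 27


Delta encoded: [11, 0, 3, 24, 17, 13, 1, 27]


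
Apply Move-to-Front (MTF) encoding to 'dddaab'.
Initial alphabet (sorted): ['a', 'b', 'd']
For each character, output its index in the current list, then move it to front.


MTF encoding:
'd': index 2 in ['a', 'b', 'd'] -> ['d', 'a', 'b']
'd': index 0 in ['d', 'a', 'b'] -> ['d', 'a', 'b']
'd': index 0 in ['d', 'a', 'b'] -> ['d', 'a', 'b']
'a': index 1 in ['d', 'a', 'b'] -> ['a', 'd', 'b']
'a': index 0 in ['a', 'd', 'b'] -> ['a', 'd', 'b']
'b': index 2 in ['a', 'd', 'b'] -> ['b', 'a', 'd']


Output: [2, 0, 0, 1, 0, 2]


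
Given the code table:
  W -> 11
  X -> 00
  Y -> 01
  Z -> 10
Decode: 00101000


Decoding:
00 -> X
10 -> Z
10 -> Z
00 -> X


Result: XZZX


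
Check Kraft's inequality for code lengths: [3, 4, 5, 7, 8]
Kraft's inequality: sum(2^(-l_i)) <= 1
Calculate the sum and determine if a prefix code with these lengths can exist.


Sum = 2^(-3) + 2^(-4) + 2^(-5) + 2^(-7) + 2^(-8)
    = 0.125 + 0.0625 + 0.03125 + 0.0078125 + 0.00390625
    = 59/256 = 0.23046875
Since 0.23046875 <= 1, Kraft's inequality IS satisfied.
A prefix code with these lengths CAN exist.

Kraft sum = 0.23046875. Satisfied.


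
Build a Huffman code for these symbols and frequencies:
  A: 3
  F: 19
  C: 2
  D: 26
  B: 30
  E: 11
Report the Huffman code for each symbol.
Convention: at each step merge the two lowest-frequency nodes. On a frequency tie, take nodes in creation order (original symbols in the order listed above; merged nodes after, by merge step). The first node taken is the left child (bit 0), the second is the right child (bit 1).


Huffman tree construction:
Step 1: Merge C(2) + A(3) = 5
Step 2: Merge (C+A)(5) + E(11) = 16
Step 3: Merge ((C+A)+E)(16) + F(19) = 35
Step 4: Merge D(26) + B(30) = 56
Step 5: Merge (((C+A)+E)+F)(35) + (D+B)(56) = 91
Read each symbol's code off the tree from the root (left child = 0, right child = 1).

Codes:
  A: 0001 (length 4)
  F: 01 (length 2)
  C: 0000 (length 4)
  D: 10 (length 2)
  B: 11 (length 2)
  E: 001 (length 3)
Average code length: 203/91 = 2.2308 bits/symbol


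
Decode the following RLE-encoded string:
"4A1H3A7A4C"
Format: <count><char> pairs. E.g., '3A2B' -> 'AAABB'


Expanding each <count><char> pair:
  4A -> 'AAAA'
  1H -> 'H'
  3A -> 'AAA'
  7A -> 'AAAAAAA'
  4C -> 'CCCC'

Decoded = AAAAHAAAAAAAAAACCCC


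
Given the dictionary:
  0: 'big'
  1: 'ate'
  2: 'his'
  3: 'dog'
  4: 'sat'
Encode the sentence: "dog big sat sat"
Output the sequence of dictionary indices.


Look up each word in the dictionary:
  'dog' -> 3
  'big' -> 0
  'sat' -> 4
  'sat' -> 4

Encoded: [3, 0, 4, 4]


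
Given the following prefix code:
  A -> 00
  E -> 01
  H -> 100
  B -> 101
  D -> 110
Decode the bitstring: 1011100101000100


Decoding step by step:
Bits 101 -> B
Bits 110 -> D
Bits 01 -> E
Bits 01 -> E
Bits 00 -> A
Bits 01 -> E
Bits 00 -> A


Decoded message: BDEEAEA


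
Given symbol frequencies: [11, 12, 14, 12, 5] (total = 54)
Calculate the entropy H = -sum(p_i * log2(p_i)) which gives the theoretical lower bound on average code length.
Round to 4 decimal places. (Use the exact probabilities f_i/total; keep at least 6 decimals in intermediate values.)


Per-symbol terms -p_i * log2(p_i) with p_i = f_i/54:
  p = 11/54 = 0.203704: log2(p) = -2.295456, -p*log2(p) = 0.467593
  p = 12/54 = 0.222222: log2(p) = -2.169925, -p*log2(p) = 0.482206
  p = 14/54 = 0.259259: log2(p) = -1.947533, -p*log2(p) = 0.504916
  p = 12/54 = 0.222222: log2(p) = -2.169925, -p*log2(p) = 0.482206
  p = 5/54 = 0.092593: log2(p) = -3.432959, -p*log2(p) = 0.317867
H = 0.467593 + 0.482206 + 0.504916 + 0.482206 + 0.317867 = 2.254788

H = 2.2548 bits/symbol


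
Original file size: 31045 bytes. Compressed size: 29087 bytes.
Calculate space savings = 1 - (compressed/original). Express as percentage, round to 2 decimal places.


ratio = compressed/original = 29087/31045 = 0.93693
savings = 1 - ratio = 1 - 0.93693 = 0.06307
as a percentage: 0.06307 * 100 = 6.31%

Space savings = 1 - 29087/31045 = 6.31%


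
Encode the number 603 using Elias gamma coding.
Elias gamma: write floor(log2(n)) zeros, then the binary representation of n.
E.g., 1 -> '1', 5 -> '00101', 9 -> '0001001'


num_bits = floor(log2(603)) + 1 = 10
leading_zeros = num_bits - 1 = 9
binary(603) = 1001011011

Elias gamma(603) = '000000000' + '1001011011' = 0000000001001011011 (19 bits)


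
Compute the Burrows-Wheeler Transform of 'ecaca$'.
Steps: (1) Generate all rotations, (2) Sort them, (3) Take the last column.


Rotations (sorted):
  0: $ecaca -> last char: a
  1: a$ecac -> last char: c
  2: aca$ec -> last char: c
  3: ca$eca -> last char: a
  4: caca$e -> last char: e
  5: ecaca$ -> last char: $


BWT = accae$


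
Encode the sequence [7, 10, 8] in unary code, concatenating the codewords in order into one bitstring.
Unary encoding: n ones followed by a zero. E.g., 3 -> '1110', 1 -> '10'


Encode each number as n ones followed by a terminating 0:
  7 -> 11111110 (8 bits)
  10 -> 11111111110 (11 bits)
  8 -> 111111110 (9 bits)
Total length = 8 + 11 + 9 = 28 bits.

Unary([7, 10, 8]) = 1111111011111111110111111110 (28 bits)


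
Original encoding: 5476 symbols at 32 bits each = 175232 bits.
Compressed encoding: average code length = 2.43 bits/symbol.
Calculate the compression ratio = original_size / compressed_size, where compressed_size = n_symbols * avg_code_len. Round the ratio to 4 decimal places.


original_size = n_symbols * orig_bits = 5476 * 32 = 175232 bits
compressed_size = n_symbols * avg_code_len = 5476 * 2.43 = 13306.68 bits
ratio = original_size / compressed_size = 175232 / 13306.68 = 13.1687

Compression ratio = 13.1687


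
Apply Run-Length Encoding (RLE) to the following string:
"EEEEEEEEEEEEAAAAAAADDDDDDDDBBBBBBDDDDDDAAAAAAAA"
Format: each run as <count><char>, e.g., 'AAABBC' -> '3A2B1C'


Scanning runs left to right:
  i=0: run of 'E' x 12 -> '12E'
  i=12: run of 'A' x 7 -> '7A'
  i=19: run of 'D' x 8 -> '8D'
  i=27: run of 'B' x 6 -> '6B'
  i=33: run of 'D' x 6 -> '6D'
  i=39: run of 'A' x 8 -> '8A'

RLE = 12E7A8D6B6D8A


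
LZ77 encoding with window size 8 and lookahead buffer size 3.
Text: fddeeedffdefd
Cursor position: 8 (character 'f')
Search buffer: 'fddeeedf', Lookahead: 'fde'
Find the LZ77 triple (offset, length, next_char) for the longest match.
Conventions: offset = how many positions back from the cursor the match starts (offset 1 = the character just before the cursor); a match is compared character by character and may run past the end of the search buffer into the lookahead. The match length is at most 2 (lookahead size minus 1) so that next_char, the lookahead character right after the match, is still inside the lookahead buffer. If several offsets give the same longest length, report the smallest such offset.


Try each offset into the search buffer:
  offset=1 (pos 7, char 'f'): match length 1
  offset=2 (pos 6, char 'd'): match length 0
  offset=3 (pos 5, char 'e'): match length 0
  offset=4 (pos 4, char 'e'): match length 0
  offset=5 (pos 3, char 'e'): match length 0
  offset=6 (pos 2, char 'd'): match length 0
  offset=7 (pos 1, char 'd'): match length 0
  offset=8 (pos 0, char 'f'): match length 2
Longest match has length 2 at offset 8.
next_char = character at position 8 + 2 = 10 -> 'e'

Best match: offset=8, length=2 (matching 'fd' starting at position 0)
LZ77 triple: (8, 2, 'e')


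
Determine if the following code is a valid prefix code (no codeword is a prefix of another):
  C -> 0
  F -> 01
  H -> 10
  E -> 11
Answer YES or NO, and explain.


Checking each pair (does one codeword prefix another?):
  C='0' vs F='01': prefix -- VIOLATION

NO -- this is NOT a valid prefix code. C (0) is a prefix of F (01).


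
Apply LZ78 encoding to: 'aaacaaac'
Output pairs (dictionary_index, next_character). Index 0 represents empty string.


LZ78 encoding steps:
Dictionary: {0: ''}
Step 1: w='' (idx 0), next='a' -> output (0, 'a'), add 'a' as idx 1
Step 2: w='a' (idx 1), next='a' -> output (1, 'a'), add 'aa' as idx 2
Step 3: w='' (idx 0), next='c' -> output (0, 'c'), add 'c' as idx 3
Step 4: w='aa' (idx 2), next='a' -> output (2, 'a'), add 'aaa' as idx 4
Step 5: w='c' (idx 3), end of input -> output (3, '')


Encoded: [(0, 'a'), (1, 'a'), (0, 'c'), (2, 'a'), (3, '')]


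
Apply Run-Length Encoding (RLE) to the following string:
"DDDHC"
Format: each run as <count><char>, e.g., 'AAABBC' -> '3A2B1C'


Scanning runs left to right:
  i=0: run of 'D' x 3 -> '3D'
  i=3: run of 'H' x 1 -> '1H'
  i=4: run of 'C' x 1 -> '1C'

RLE = 3D1H1C


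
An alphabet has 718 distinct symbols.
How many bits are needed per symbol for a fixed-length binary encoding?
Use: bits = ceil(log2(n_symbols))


log2(718) = 9.4878
Bracket: 2^9 = 512 < 718 <= 2^10 = 1024
So ceil(log2(718)) = 10

bits = ceil(log2(718)) = ceil(9.4878) = 10 bits


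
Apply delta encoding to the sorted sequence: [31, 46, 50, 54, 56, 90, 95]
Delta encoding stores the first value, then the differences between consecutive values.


First value: 31
Deltas:
  46 - 31 = 15
  50 - 46 = 4
  54 - 50 = 4
  56 - 54 = 2
  90 - 56 = 34
  95 - 90 = 5


Delta encoded: [31, 15, 4, 4, 2, 34, 5]


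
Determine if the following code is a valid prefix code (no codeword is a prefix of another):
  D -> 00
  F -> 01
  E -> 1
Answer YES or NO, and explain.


Checking each pair (does one codeword prefix another?):
  D='00' vs F='01': no prefix
  D='00' vs E='1': no prefix
  F='01' vs D='00': no prefix
  F='01' vs E='1': no prefix
  E='1' vs D='00': no prefix
  E='1' vs F='01': no prefix
No violation found over all pairs.

YES -- this is a valid prefix code. No codeword is a prefix of any other codeword.


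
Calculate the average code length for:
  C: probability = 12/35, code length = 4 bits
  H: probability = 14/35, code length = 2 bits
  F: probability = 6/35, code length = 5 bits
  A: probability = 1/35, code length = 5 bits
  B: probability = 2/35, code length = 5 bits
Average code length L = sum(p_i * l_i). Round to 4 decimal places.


Weighted contributions p_i * l_i:
  C: (12/35) * 4 = 48/35
  H: (14/35) * 2 = 28/35
  F: (6/35) * 5 = 30/35
  A: (1/35) * 5 = 5/35
  B: (2/35) * 5 = 10/35
Sum = (48 + 28 + 30 + 5 + 10)/35 = 121/35

L = 121/35 = 3.4571 bits/symbol


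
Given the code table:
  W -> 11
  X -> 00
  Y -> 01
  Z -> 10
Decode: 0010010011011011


Decoding:
00 -> X
10 -> Z
01 -> Y
00 -> X
11 -> W
01 -> Y
10 -> Z
11 -> W


Result: XZYXWYZW


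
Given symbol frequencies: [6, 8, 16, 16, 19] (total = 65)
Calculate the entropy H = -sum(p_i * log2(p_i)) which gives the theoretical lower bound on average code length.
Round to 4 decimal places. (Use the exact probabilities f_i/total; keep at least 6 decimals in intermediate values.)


Per-symbol terms -p_i * log2(p_i) with p_i = f_i/65:
  p = 6/65 = 0.092308: log2(p) = -3.437405, -p*log2(p) = 0.317299
  p = 8/65 = 0.123077: log2(p) = -3.022368, -p*log2(p) = 0.371984
  p = 16/65 = 0.246154: log2(p) = -2.022368, -p*log2(p) = 0.497814
  p = 16/65 = 0.246154: log2(p) = -2.022368, -p*log2(p) = 0.497814
  p = 19/65 = 0.292308: log2(p) = -1.774440, -p*log2(p) = 0.518683
H = 0.317299 + 0.371984 + 0.497814 + 0.497814 + 0.518683 = 2.203594

H = 2.2036 bits/symbol


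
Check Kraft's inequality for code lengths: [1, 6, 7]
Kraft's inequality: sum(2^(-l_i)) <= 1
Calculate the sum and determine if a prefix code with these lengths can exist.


Sum = 2^(-1) + 2^(-6) + 2^(-7)
    = 0.5 + 0.015625 + 0.0078125
    = 67/128 = 0.5234375
Since 0.5234375 <= 1, Kraft's inequality IS satisfied.
A prefix code with these lengths CAN exist.

Kraft sum = 0.5234375. Satisfied.


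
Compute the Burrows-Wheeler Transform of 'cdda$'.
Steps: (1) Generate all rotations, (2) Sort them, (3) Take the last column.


Rotations (sorted):
  0: $cdda -> last char: a
  1: a$cdd -> last char: d
  2: cdda$ -> last char: $
  3: da$cd -> last char: d
  4: dda$c -> last char: c


BWT = ad$dc


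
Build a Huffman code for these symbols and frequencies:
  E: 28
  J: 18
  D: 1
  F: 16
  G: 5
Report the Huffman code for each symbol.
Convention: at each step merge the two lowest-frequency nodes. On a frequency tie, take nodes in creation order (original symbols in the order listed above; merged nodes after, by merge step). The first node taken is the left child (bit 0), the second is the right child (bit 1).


Huffman tree construction:
Step 1: Merge D(1) + G(5) = 6
Step 2: Merge (D+G)(6) + F(16) = 22
Step 3: Merge J(18) + ((D+G)+F)(22) = 40
Step 4: Merge E(28) + (J+((D+G)+F))(40) = 68
Read each symbol's code off the tree from the root (left child = 0, right child = 1).

Codes:
  E: 0 (length 1)
  J: 10 (length 2)
  D: 1100 (length 4)
  F: 111 (length 3)
  G: 1101 (length 4)
Average code length: 136/68 = 2.0000 bits/symbol


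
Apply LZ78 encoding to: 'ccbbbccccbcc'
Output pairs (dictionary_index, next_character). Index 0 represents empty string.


LZ78 encoding steps:
Dictionary: {0: ''}
Step 1: w='' (idx 0), next='c' -> output (0, 'c'), add 'c' as idx 1
Step 2: w='c' (idx 1), next='b' -> output (1, 'b'), add 'cb' as idx 2
Step 3: w='' (idx 0), next='b' -> output (0, 'b'), add 'b' as idx 3
Step 4: w='b' (idx 3), next='c' -> output (3, 'c'), add 'bc' as idx 4
Step 5: w='c' (idx 1), next='c' -> output (1, 'c'), add 'cc' as idx 5
Step 6: w='cb' (idx 2), next='c' -> output (2, 'c'), add 'cbc' as idx 6
Step 7: w='c' (idx 1), end of input -> output (1, '')


Encoded: [(0, 'c'), (1, 'b'), (0, 'b'), (3, 'c'), (1, 'c'), (2, 'c'), (1, '')]


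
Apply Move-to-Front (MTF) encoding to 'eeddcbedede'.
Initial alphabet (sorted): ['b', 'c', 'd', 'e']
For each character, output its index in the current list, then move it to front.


MTF encoding:
'e': index 3 in ['b', 'c', 'd', 'e'] -> ['e', 'b', 'c', 'd']
'e': index 0 in ['e', 'b', 'c', 'd'] -> ['e', 'b', 'c', 'd']
'd': index 3 in ['e', 'b', 'c', 'd'] -> ['d', 'e', 'b', 'c']
'd': index 0 in ['d', 'e', 'b', 'c'] -> ['d', 'e', 'b', 'c']
'c': index 3 in ['d', 'e', 'b', 'c'] -> ['c', 'd', 'e', 'b']
'b': index 3 in ['c', 'd', 'e', 'b'] -> ['b', 'c', 'd', 'e']
'e': index 3 in ['b', 'c', 'd', 'e'] -> ['e', 'b', 'c', 'd']
'd': index 3 in ['e', 'b', 'c', 'd'] -> ['d', 'e', 'b', 'c']
'e': index 1 in ['d', 'e', 'b', 'c'] -> ['e', 'd', 'b', 'c']
'd': index 1 in ['e', 'd', 'b', 'c'] -> ['d', 'e', 'b', 'c']
'e': index 1 in ['d', 'e', 'b', 'c'] -> ['e', 'd', 'b', 'c']


Output: [3, 0, 3, 0, 3, 3, 3, 3, 1, 1, 1]


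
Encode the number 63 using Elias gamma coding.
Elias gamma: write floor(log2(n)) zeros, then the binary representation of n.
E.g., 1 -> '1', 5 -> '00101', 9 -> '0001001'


num_bits = floor(log2(63)) + 1 = 6
leading_zeros = num_bits - 1 = 5
binary(63) = 111111

Elias gamma(63) = '00000' + '111111' = 00000111111 (11 bits)


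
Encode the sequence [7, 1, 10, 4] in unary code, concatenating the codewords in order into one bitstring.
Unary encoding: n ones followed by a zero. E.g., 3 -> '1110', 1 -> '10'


Encode each number as n ones followed by a terminating 0:
  7 -> 11111110 (8 bits)
  1 -> 10 (2 bits)
  10 -> 11111111110 (11 bits)
  4 -> 11110 (5 bits)
Total length = 8 + 2 + 11 + 5 = 26 bits.

Unary([7, 1, 10, 4]) = 11111110101111111111011110 (26 bits)


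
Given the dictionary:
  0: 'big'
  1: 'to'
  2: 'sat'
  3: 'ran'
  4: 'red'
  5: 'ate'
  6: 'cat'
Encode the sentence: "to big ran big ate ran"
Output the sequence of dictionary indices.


Look up each word in the dictionary:
  'to' -> 1
  'big' -> 0
  'ran' -> 3
  'big' -> 0
  'ate' -> 5
  'ran' -> 3

Encoded: [1, 0, 3, 0, 5, 3]


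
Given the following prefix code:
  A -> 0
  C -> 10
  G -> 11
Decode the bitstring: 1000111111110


Decoding step by step:
Bits 10 -> C
Bits 0 -> A
Bits 0 -> A
Bits 11 -> G
Bits 11 -> G
Bits 11 -> G
Bits 11 -> G
Bits 0 -> A


Decoded message: CAAGGGGA


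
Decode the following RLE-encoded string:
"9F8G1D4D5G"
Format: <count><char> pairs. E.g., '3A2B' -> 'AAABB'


Expanding each <count><char> pair:
  9F -> 'FFFFFFFFF'
  8G -> 'GGGGGGGG'
  1D -> 'D'
  4D -> 'DDDD'
  5G -> 'GGGGG'

Decoded = FFFFFFFFFGGGGGGGGDDDDDGGGGG


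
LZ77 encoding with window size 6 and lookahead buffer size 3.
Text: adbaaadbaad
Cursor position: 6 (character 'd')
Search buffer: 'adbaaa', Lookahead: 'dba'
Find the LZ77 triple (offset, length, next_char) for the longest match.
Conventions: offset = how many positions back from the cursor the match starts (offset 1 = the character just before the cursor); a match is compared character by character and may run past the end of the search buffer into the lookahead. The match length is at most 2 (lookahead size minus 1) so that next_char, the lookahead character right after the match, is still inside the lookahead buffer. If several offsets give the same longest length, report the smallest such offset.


Try each offset into the search buffer:
  offset=1 (pos 5, char 'a'): match length 0
  offset=2 (pos 4, char 'a'): match length 0
  offset=3 (pos 3, char 'a'): match length 0
  offset=4 (pos 2, char 'b'): match length 0
  offset=5 (pos 1, char 'd'): match length 2
  offset=6 (pos 0, char 'a'): match length 0
Longest match has length 2 at offset 5.
next_char = character at position 6 + 2 = 8 -> 'a'

Best match: offset=5, length=2 (matching 'db' starting at position 1)
LZ77 triple: (5, 2, 'a')


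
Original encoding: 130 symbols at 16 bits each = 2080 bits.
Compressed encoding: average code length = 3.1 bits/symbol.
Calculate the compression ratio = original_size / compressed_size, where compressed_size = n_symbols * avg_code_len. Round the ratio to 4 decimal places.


original_size = n_symbols * orig_bits = 130 * 16 = 2080 bits
compressed_size = n_symbols * avg_code_len = 130 * 3.1 = 403.0 bits
ratio = original_size / compressed_size = 2080 / 403.0 = 5.1613

Compression ratio = 5.1613


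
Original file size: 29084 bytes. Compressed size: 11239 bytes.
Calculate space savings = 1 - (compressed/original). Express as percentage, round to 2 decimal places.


ratio = compressed/original = 11239/29084 = 0.386432
savings = 1 - ratio = 1 - 0.386432 = 0.613568
as a percentage: 0.613568 * 100 = 61.36%

Space savings = 1 - 11239/29084 = 61.36%


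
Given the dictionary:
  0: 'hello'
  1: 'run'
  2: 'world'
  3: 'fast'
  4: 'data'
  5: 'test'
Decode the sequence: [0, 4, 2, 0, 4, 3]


Look up each index in the dictionary:
  0 -> 'hello'
  4 -> 'data'
  2 -> 'world'
  0 -> 'hello'
  4 -> 'data'
  3 -> 'fast'

Decoded: "hello data world hello data fast"


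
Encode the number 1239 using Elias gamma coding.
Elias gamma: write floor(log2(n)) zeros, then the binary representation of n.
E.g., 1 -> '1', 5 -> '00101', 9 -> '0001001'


num_bits = floor(log2(1239)) + 1 = 11
leading_zeros = num_bits - 1 = 10
binary(1239) = 10011010111

Elias gamma(1239) = '0000000000' + '10011010111' = 000000000010011010111 (21 bits)


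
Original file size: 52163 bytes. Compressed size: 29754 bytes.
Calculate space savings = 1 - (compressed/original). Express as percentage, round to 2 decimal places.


ratio = compressed/original = 29754/52163 = 0.570404
savings = 1 - ratio = 1 - 0.570404 = 0.429596
as a percentage: 0.429596 * 100 = 42.96%

Space savings = 1 - 29754/52163 = 42.96%


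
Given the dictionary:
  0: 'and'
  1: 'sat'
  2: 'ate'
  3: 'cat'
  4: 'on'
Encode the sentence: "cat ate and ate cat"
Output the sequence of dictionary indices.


Look up each word in the dictionary:
  'cat' -> 3
  'ate' -> 2
  'and' -> 0
  'ate' -> 2
  'cat' -> 3

Encoded: [3, 2, 0, 2, 3]


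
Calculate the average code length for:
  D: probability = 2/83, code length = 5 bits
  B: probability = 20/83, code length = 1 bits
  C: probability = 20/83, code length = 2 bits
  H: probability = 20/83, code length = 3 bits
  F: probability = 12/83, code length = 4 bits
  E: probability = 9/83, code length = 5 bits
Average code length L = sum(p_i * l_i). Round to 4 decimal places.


Weighted contributions p_i * l_i:
  D: (2/83) * 5 = 10/83
  B: (20/83) * 1 = 20/83
  C: (20/83) * 2 = 40/83
  H: (20/83) * 3 = 60/83
  F: (12/83) * 4 = 48/83
  E: (9/83) * 5 = 45/83
Sum = (10 + 20 + 40 + 60 + 48 + 45)/83 = 223/83

L = 223/83 = 2.6867 bits/symbol


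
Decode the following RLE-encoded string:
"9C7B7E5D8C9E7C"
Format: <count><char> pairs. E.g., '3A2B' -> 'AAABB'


Expanding each <count><char> pair:
  9C -> 'CCCCCCCCC'
  7B -> 'BBBBBBB'
  7E -> 'EEEEEEE'
  5D -> 'DDDDD'
  8C -> 'CCCCCCCC'
  9E -> 'EEEEEEEEE'
  7C -> 'CCCCCCC'

Decoded = CCCCCCCCCBBBBBBBEEEEEEEDDDDDCCCCCCCCEEEEEEEEECCCCCCC


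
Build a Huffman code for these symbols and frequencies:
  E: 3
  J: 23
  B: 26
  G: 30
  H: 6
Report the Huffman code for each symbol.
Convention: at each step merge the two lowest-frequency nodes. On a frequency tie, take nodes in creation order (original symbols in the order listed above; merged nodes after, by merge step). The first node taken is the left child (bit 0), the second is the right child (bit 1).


Huffman tree construction:
Step 1: Merge E(3) + H(6) = 9
Step 2: Merge (E+H)(9) + J(23) = 32
Step 3: Merge B(26) + G(30) = 56
Step 4: Merge ((E+H)+J)(32) + (B+G)(56) = 88
Read each symbol's code off the tree from the root (left child = 0, right child = 1).

Codes:
  E: 000 (length 3)
  J: 01 (length 2)
  B: 10 (length 2)
  G: 11 (length 2)
  H: 001 (length 3)
Average code length: 185/88 = 2.1023 bits/symbol


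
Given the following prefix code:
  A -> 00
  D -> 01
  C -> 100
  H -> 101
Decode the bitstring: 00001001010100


Decoding step by step:
Bits 00 -> A
Bits 00 -> A
Bits 100 -> C
Bits 101 -> H
Bits 01 -> D
Bits 00 -> A


Decoded message: AACHDA


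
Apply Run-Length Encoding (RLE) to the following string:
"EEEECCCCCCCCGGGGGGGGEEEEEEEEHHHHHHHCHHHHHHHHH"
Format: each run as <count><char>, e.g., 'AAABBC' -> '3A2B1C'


Scanning runs left to right:
  i=0: run of 'E' x 4 -> '4E'
  i=4: run of 'C' x 8 -> '8C'
  i=12: run of 'G' x 8 -> '8G'
  i=20: run of 'E' x 8 -> '8E'
  i=28: run of 'H' x 7 -> '7H'
  i=35: run of 'C' x 1 -> '1C'
  i=36: run of 'H' x 9 -> '9H'

RLE = 4E8C8G8E7H1C9H


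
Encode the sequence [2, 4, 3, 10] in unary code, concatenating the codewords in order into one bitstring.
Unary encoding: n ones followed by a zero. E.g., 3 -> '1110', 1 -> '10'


Encode each number as n ones followed by a terminating 0:
  2 -> 110 (3 bits)
  4 -> 11110 (5 bits)
  3 -> 1110 (4 bits)
  10 -> 11111111110 (11 bits)
Total length = 3 + 5 + 4 + 11 = 23 bits.

Unary([2, 4, 3, 10]) = 11011110111011111111110 (23 bits)


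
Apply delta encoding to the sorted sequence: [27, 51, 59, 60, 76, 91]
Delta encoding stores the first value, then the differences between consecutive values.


First value: 27
Deltas:
  51 - 27 = 24
  59 - 51 = 8
  60 - 59 = 1
  76 - 60 = 16
  91 - 76 = 15


Delta encoded: [27, 24, 8, 1, 16, 15]


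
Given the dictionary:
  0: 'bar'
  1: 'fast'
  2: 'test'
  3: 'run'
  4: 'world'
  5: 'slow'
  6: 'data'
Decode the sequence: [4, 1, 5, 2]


Look up each index in the dictionary:
  4 -> 'world'
  1 -> 'fast'
  5 -> 'slow'
  2 -> 'test'

Decoded: "world fast slow test"


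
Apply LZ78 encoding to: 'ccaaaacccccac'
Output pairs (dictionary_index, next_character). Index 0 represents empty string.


LZ78 encoding steps:
Dictionary: {0: ''}
Step 1: w='' (idx 0), next='c' -> output (0, 'c'), add 'c' as idx 1
Step 2: w='c' (idx 1), next='a' -> output (1, 'a'), add 'ca' as idx 2
Step 3: w='' (idx 0), next='a' -> output (0, 'a'), add 'a' as idx 3
Step 4: w='a' (idx 3), next='a' -> output (3, 'a'), add 'aa' as idx 4
Step 5: w='c' (idx 1), next='c' -> output (1, 'c'), add 'cc' as idx 5
Step 6: w='cc' (idx 5), next='c' -> output (5, 'c'), add 'ccc' as idx 6
Step 7: w='a' (idx 3), next='c' -> output (3, 'c'), add 'ac' as idx 7


Encoded: [(0, 'c'), (1, 'a'), (0, 'a'), (3, 'a'), (1, 'c'), (5, 'c'), (3, 'c')]


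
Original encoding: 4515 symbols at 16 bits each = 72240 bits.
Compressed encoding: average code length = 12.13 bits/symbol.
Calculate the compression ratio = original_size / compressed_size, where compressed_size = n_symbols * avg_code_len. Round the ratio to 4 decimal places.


original_size = n_symbols * orig_bits = 4515 * 16 = 72240 bits
compressed_size = n_symbols * avg_code_len = 4515 * 12.13 = 54766.95 bits
ratio = original_size / compressed_size = 72240 / 54766.95 = 1.319

Compression ratio = 1.319


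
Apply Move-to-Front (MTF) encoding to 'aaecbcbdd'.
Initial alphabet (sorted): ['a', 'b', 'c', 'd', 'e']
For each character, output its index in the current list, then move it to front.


MTF encoding:
'a': index 0 in ['a', 'b', 'c', 'd', 'e'] -> ['a', 'b', 'c', 'd', 'e']
'a': index 0 in ['a', 'b', 'c', 'd', 'e'] -> ['a', 'b', 'c', 'd', 'e']
'e': index 4 in ['a', 'b', 'c', 'd', 'e'] -> ['e', 'a', 'b', 'c', 'd']
'c': index 3 in ['e', 'a', 'b', 'c', 'd'] -> ['c', 'e', 'a', 'b', 'd']
'b': index 3 in ['c', 'e', 'a', 'b', 'd'] -> ['b', 'c', 'e', 'a', 'd']
'c': index 1 in ['b', 'c', 'e', 'a', 'd'] -> ['c', 'b', 'e', 'a', 'd']
'b': index 1 in ['c', 'b', 'e', 'a', 'd'] -> ['b', 'c', 'e', 'a', 'd']
'd': index 4 in ['b', 'c', 'e', 'a', 'd'] -> ['d', 'b', 'c', 'e', 'a']
'd': index 0 in ['d', 'b', 'c', 'e', 'a'] -> ['d', 'b', 'c', 'e', 'a']


Output: [0, 0, 4, 3, 3, 1, 1, 4, 0]


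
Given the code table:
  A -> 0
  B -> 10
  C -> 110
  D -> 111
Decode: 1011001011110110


Decoding:
10 -> B
110 -> C
0 -> A
10 -> B
111 -> D
10 -> B
110 -> C


Result: BCABDBC


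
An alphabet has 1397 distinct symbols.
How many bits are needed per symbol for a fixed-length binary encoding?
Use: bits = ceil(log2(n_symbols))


log2(1397) = 10.4481
Bracket: 2^10 = 1024 < 1397 <= 2^11 = 2048
So ceil(log2(1397)) = 11

bits = ceil(log2(1397)) = ceil(10.4481) = 11 bits


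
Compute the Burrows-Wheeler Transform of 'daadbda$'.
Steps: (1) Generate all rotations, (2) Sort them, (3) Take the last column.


Rotations (sorted):
  0: $daadbda -> last char: a
  1: a$daadbd -> last char: d
  2: aadbda$d -> last char: d
  3: adbda$da -> last char: a
  4: bda$daad -> last char: d
  5: da$daadb -> last char: b
  6: daadbda$ -> last char: $
  7: dbda$daa -> last char: a


BWT = addadb$a


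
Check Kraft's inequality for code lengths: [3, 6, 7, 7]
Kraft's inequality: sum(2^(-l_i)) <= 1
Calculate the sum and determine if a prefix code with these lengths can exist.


Sum = 2^(-3) + 2^(-6) + 2^(-7) + 2^(-7)
    = 0.125 + 0.015625 + 0.0078125 + 0.0078125
    = 20/128 = 0.15625
Since 0.15625 <= 1, Kraft's inequality IS satisfied.
A prefix code with these lengths CAN exist.

Kraft sum = 0.15625. Satisfied.


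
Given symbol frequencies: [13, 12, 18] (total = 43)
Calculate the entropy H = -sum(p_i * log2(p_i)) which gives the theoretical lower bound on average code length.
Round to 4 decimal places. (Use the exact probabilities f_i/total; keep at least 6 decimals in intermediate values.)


Per-symbol terms -p_i * log2(p_i) with p_i = f_i/43:
  p = 13/43 = 0.302326: log2(p) = -1.725825, -p*log2(p) = 0.521761
  p = 12/43 = 0.279070: log2(p) = -1.841302, -p*log2(p) = 0.513852
  p = 18/43 = 0.418605: log2(p) = -1.256340, -p*log2(p) = 0.525910
H = 0.521761 + 0.513852 + 0.525910 = 1.561523

H = 1.5615 bits/symbol


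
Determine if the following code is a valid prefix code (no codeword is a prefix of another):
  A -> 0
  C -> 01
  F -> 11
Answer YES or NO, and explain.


Checking each pair (does one codeword prefix another?):
  A='0' vs C='01': prefix -- VIOLATION

NO -- this is NOT a valid prefix code. A (0) is a prefix of C (01).


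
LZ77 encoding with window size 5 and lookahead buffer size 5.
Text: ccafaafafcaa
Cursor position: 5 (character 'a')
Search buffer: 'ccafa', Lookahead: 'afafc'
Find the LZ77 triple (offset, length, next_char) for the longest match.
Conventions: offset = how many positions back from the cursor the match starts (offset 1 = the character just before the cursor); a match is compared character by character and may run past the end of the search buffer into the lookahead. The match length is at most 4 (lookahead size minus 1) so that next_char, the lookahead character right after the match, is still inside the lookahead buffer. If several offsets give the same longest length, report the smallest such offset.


Try each offset into the search buffer:
  offset=1 (pos 4, char 'a'): match length 1
  offset=2 (pos 3, char 'f'): match length 0
  offset=3 (pos 2, char 'a'): match length 3
  offset=4 (pos 1, char 'c'): match length 0
  offset=5 (pos 0, char 'c'): match length 0
Longest match has length 3 at offset 3.
next_char = character at position 5 + 3 = 8 -> 'f'

Best match: offset=3, length=3 (matching 'afa' starting at position 2)
LZ77 triple: (3, 3, 'f')


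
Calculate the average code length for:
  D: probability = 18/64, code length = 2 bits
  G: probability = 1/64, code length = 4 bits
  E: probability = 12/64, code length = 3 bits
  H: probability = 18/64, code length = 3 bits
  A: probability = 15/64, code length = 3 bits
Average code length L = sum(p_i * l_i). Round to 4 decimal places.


Weighted contributions p_i * l_i:
  D: (18/64) * 2 = 36/64
  G: (1/64) * 4 = 4/64
  E: (12/64) * 3 = 36/64
  H: (18/64) * 3 = 54/64
  A: (15/64) * 3 = 45/64
Sum = (36 + 4 + 36 + 54 + 45)/64 = 175/64

L = 175/64 = 2.7344 bits/symbol


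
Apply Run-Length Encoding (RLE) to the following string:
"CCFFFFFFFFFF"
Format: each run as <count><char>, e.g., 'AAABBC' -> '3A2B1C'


Scanning runs left to right:
  i=0: run of 'C' x 2 -> '2C'
  i=2: run of 'F' x 10 -> '10F'

RLE = 2C10F
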